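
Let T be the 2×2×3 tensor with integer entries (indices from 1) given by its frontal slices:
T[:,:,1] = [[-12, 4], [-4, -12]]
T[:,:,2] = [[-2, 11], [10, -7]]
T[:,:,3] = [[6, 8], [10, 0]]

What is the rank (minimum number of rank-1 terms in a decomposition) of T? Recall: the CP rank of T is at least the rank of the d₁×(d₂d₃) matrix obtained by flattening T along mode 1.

Lower bound: the mode-3 unfolding of T (rows indexed by k, columns by (i,j) = (1,1), (1,2), (2,1), (2,2)) is [[-12, 4, -4, -12], [-2, 11, 10, -7], [6, 8, 10, 0]].
There the 3×3 minor on rows k ∈ {1, 2, 3}, columns (i,j) ∈ {(1,1), (1,2), (2,1)} is det [[-12, 4, -4], [-2, 11, 10], [6, 8, 10]] = 288 ≠ 0, so this unfolding has rank ≥ 3; CP rank is at least every unfolding rank, so rank(T) ≥ 3. (Flattening ranks never certify an upper bound on CP rank; for that we must actually write T with 3 rank-1 terms.)
Upper bound: T is a sum of 3 rank-1 terms, T = [1, -1] ⊗ [1, -2] ⊗ [-4, -4, -2] + [1, -1] ⊗ [2, -1] ⊗ [0, -1, 0] + [1, 1] ⊗ [2, 1] ⊗ [-4, 2, 4] (written with every a and b primitive with positive leading entry and the scale carried by c; CP decompositions are not unique, and this one is verified by expanding entrywise), so rank(T) ≤ 3.
These bounds meet, so rank(T) = 3.

3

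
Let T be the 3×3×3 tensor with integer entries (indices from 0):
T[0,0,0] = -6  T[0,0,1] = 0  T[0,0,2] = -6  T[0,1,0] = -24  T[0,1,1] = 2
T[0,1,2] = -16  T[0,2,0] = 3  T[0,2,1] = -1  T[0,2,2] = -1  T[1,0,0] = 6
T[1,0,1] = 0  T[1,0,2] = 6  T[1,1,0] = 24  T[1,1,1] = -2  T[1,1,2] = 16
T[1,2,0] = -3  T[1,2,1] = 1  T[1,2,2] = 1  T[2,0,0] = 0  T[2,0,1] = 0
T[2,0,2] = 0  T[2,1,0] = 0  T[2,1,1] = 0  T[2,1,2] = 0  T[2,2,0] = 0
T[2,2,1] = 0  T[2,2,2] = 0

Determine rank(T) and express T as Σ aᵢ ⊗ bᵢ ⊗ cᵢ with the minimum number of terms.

Lower bound: the mode-2 unfolding of T (rows indexed by j, columns by (i,k) = (0,0), (0,1), (0,2), (1,0), (1,1), (1,2), (2,0), (2,1), (2,2)) is [[-6, 0, -6, 6, 0, 6, 0, 0, 0], [-24, 2, -16, 24, -2, 16, 0, 0, 0], [3, -1, -1, -3, 1, 1, 0, 0, 0]].
There the 2×2 minor on rows j ∈ {0, 1}, columns (i,k) ∈ {(0,0), (0,1)} is det [[-6, 0], [-24, 2]] = -12 ≠ 0, so this unfolding has rank ≥ 2; CP rank is at least every unfolding rank, so rank(T) ≥ 2. (Unfolding ranks only ever bound the CP rank from below — rank(T) can be strictly larger than all of them — so the matching upper bound has to come from an explicit 2-term decomposition.)
Upper bound — finding two terms. Every mode-1 slice of T is a multiple of one matrix: T[i,:,:] = a[i]·M with a = [1, -1, 0] and M = [[-6, 0, -6], [-24, 2, -16], [3, -1, -1]] (rows indexed by j, columns by k). So it suffices to write M as a sum of two rank-1 matrices.
The rows of M satisfy (row 1) = 3·(row 0) − 2·(row 2), so splitting by rows, M = [1, 3, 0][-6, 0, -6]ᵀ + [0, -2, 1][3, -1, -1]ᵀ.
Hence T = [1, -1, 0] ⊗ [1, 3, 0] ⊗ [-6, 0, -6] + [1, -1, 0] ⊗ [0, -2, 1] ⊗ [3, -1, -1], so rank(T) ≤ 2.
These bounds meet, so rank(T) = 2.

rank(T) = 2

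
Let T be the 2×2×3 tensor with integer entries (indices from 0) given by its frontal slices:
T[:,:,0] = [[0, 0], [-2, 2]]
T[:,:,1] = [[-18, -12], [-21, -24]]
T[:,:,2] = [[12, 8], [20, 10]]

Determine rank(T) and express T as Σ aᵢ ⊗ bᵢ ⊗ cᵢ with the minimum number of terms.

Lower bound: in the mode-3 unfolding of T (rows indexed by k, columns by (i,j)) the 2×2 minor on rows k ∈ {0, 1}, columns (i,j) ∈ {(0,0), (1,0)} is det [[0, -2], [-18, -21]] = -36 ≠ 0, so that unfolding has rank ≥ 2 and hence rank(T) ≥ 2 (CP rank is at least every unfolding rank, though it can be larger).
Upper bound: with S_k = T[:,:,k], the two rank-1 terms a₁b₁ᵀ, a₂b₂ᵀ are the rank-1 members of the pencil x·S₀ + y·S₁.
det(x·S₀ + y·S₁) is −60·xy + 180·y² = (-60)·(x − 3·y)(y), vanishing at (x:y) = (3:1) and (1:0).
M₁ = 3·S₀ + S₁ = [[-18, -12], [-27, -18]] = (-3)·[2, 3][3, 2]ᵀ and M₂ = S₀ = [[0, 0], [-2, 2]] = (-2)·[0, 1][1, -1]ᵀ, so take a₁ = [2, 3], b₁ = [3, 2], a₂ = [0, 1], b₂ = [1, -1].
Each slice is an integer combination of E₁ = a₁b₁ᵀ and E₂ = a₂b₂ᵀ: S₀ = −2·E₂, S₁ = −3·E₁ + 6·E₂, S₂ = 2·E₁ + 2·E₂; reading off coefficients, c₁ = [0, -3, 2] and c₂ = [-2, 6, 2].
Hence T = [2, 3] ⊗ [3, 2] ⊗ [0, -3, 2] + [0, 1] ⊗ [1, -1] ⊗ [-2, 6, 2], so rank(T) ≤ 2.
These bounds meet, so rank(T) = 2.

rank(T) = 2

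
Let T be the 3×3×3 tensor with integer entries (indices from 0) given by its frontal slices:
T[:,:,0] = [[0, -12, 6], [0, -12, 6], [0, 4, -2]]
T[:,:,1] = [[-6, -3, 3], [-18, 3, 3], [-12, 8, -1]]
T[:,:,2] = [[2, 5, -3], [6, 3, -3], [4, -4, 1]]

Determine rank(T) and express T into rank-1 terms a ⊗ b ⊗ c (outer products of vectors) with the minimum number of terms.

rank(T) = 2

Lower bound: the mode-1 unfolding of T (rows indexed by i, columns by (j,k) = (0,0), (0,1), (0,2), (1,0), (1,1), (1,2), (2,0), (2,1), (2,2)) is [[0, -6, 2, -12, -3, 5, 6, 3, -3], [0, -18, 6, -12, 3, 3, 6, 3, -3], [0, -12, 4, 4, 8, -4, -2, -1, 1]].
There the 2×2 minor on rows i ∈ {0, 1}, columns (j,k) ∈ {(0,1), (1,0)} is det [[-6, -12], [-18, -12]] = -144 ≠ 0, so this unfolding has rank ≥ 2; CP rank is at least every unfolding rank, so rank(T) ≥ 2. (Flattening ranks never certify an upper bound on CP rank; for that we must actually write T with 2 rank-1 terms.)
Upper bound — finding two terms. Write S_k = T[:,:,k] for the frontal slices: S₀ = [[0, -12, 6], [0, -12, 6], [0, 4, -2]], S₁ = [[-6, -3, 3], [-18, 3, 3], [-12, 8, -1]], S₂ = [[2, 5, -3], [6, 3, -3], [4, -4, 1]].
If T = a₁ ⊗ b₁ ⊗ c₁ + a₂ ⊗ b₂ ⊗ c₂ then each S_k = c₁[k]·a₁b₁ᵀ + c₂[k]·a₂b₂ᵀ. S₀ and S₁ are linearly independent, so a₁b₁ᵀ and a₂b₂ᵀ must span the same plane of matrices: they are the rank-1 matrices of the form x·S₀ + y·S₁.
The 2×2 minor of x·S₀ + y·S₁ on rows {0,1}, columns {0,1} is −144·xy − 72·y² = (-72)·(y)(2·x + y), vanishing at (x:y) = (1:0) and (1:-2).
M₁ = S₀ = [[0, -12, 6], [0, -12, 6], [0, 4, -2]] = (-2)·[3, 3, -1][0, 2, -1]ᵀ and M₂ = S₀ − 2·S₁ = [[12, -6, 0], [36, -18, 0], [24, -12, 0]] = 6·[1, 3, 2][2, -1, 0]ᵀ, so take a₁ = [3, 3, -1], b₁ = [0, 2, -1], a₂ = [1, 3, 2], b₂ = [2, -1, 0].
Each slice is an integer combination of E₁ = a₁b₁ᵀ and E₂ = a₂b₂ᵀ: S₀ = −2·E₁, S₁ = −E₁ − 3·E₂, S₂ = E₁ + E₂; reading off coefficients, c₁ = [-2, -1, 1] and c₂ = [0, -3, 1].
Hence T = [3, 3, -1] ⊗ [0, 2, -1] ⊗ [-2, -1, 1] + [1, 3, 2] ⊗ [2, -1, 0] ⊗ [0, -3, 1], so rank(T) ≤ 2.
These bounds meet, so rank(T) = 2.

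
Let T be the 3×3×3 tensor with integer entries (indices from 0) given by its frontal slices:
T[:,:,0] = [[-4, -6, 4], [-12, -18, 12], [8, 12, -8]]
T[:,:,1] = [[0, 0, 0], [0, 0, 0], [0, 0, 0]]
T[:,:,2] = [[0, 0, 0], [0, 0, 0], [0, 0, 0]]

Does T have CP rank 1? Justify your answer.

Yes

If T = a ⊗ b ⊗ c then every fibre of T is a multiple of the corresponding factor, so read the factors off the fibres through the nonzero entry T[0,0,0] = -4.
The mode-1 fibre T[:,0,0] = [-4, -12, 8] gives a = [1, 3, -2] (primitive direction); the mode-2 fibre T[0,:,0] = [-4, -6, 4] gives b = [2, 3, -2]; then c[k] = T[0,0,k] / (a[0]·b[0]) = [-4, 0, 0] / 2 = [-2, 0, 0].
Expanding [1, 3, -2] ⊗ [2, 3, -2] ⊗ [-2, 0, 0] reproduces all 27 entries of T, so T = [1, 3, -2] ⊗ [2, 3, -2] ⊗ [-2, 0, 0] and rank(T) ≤ 1.
Equivalently every frontal slice T[:,:,k] is c[k] times the rank-1 matrix [1, 3, -2] ⊗ [2, 3, -2]. So T has rank 1 (it is nonzero).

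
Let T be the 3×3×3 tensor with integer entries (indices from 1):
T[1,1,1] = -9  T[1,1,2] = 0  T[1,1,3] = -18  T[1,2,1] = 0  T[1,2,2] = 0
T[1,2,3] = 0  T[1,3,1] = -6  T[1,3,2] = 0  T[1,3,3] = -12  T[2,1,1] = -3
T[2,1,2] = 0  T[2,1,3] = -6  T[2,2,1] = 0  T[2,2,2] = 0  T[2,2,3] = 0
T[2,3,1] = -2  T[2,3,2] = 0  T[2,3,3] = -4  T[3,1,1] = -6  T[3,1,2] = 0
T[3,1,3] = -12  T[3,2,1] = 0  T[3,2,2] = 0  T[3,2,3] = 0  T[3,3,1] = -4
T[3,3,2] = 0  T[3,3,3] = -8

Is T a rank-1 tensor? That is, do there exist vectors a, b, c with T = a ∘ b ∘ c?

Yes

The mode-1 fibre T[:,1,1] = [-9, -3, -6] gives a = [3, 1, 2] (primitive direction); the mode-2 fibre T[1,:,1] = [-9, 0, -6] gives b = [3, 0, 2]; then c[k] = T[1,1,k] / (a[1]·b[1]) = [-9, 0, -18] / 9 = [-1, 0, -2].
Expanding [3, 1, 2] ∘ [3, 0, 2] ∘ [-1, 0, -2] reproduces all 27 entries of T, so T = [3, 1, 2] ∘ [3, 0, 2] ∘ [-1, 0, -2] and rank(T) ≤ 1.
Equivalently every frontal slice T[:,:,k] is c[k] times the rank-1 matrix [3, 1, 2] ∘ [3, 0, 2]. So T has rank 1 (it is nonzero).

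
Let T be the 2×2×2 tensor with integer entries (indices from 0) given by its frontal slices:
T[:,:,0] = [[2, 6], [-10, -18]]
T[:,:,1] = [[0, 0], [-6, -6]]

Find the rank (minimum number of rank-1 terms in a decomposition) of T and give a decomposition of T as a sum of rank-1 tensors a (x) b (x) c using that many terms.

Lower bound: the mode-1 unfolding of T (rows indexed by i, columns by (j,k) = (0,0), (0,1), (1,0), (1,1)) is [[2, 0, 6, 0], [-10, -6, -18, -6]].
There the 2×2 minor on rows i ∈ {0, 1}, columns (j,k) ∈ {(0,0), (0,1)} is det [[2, 0], [-10, -6]] = -12 ≠ 0, so this unfolding has rank ≥ 2; CP rank is at least every unfolding rank, so rank(T) ≥ 2. (This is only a lower bound: in general the CP rank may exceed every unfolding rank, so we still need to exhibit 2 rank-1 terms summing to T.)
Upper bound — finding two terms. Write S_k = T[:,:,k] for the frontal slices: S₀ = [[2, 6], [-10, -18]], S₁ = [[0, 0], [-6, -6]].
If T = a₁ (x) b₁ (x) c₁ + a₂ (x) b₂ (x) c₂ then each S_k = c₁[k]·a₁b₁ᵀ + c₂[k]·a₂b₂ᵀ. S₀ and S₁ are linearly independent, so a₁b₁ᵀ and a₂b₂ᵀ must span the same plane of matrices: they are the rank-1 matrices of the form x·S₀ + y·S₁.
det(x·S₀ + y·S₁) is 24·x² + 24·xy = 24·(x + y)(x), vanishing at (x:y) = (1:-1) and (0:1).
M₁ = S₀ − S₁ = [[2, 6], [-4, -12]] = 2·(1, -2)(1, 3)ᵀ and M₂ = S₁ = [[0, 0], [-6, -6]] = (-6)·(0, 1)(1, 1)ᵀ, so take a₁ = (1, -2), b₁ = (1, 3), a₂ = (0, 1), b₂ = (1, 1).
Each slice is an integer combination of E₁ = a₁b₁ᵀ and E₂ = a₂b₂ᵀ: S₀ = 2·E₁ − 6·E₂, S₁ = −6·E₂; reading off coefficients, c₁ = (2, 0) and c₂ = (-6, -6).
Hence T = (1, -2) (x) (1, 3) (x) (2, 0) + (0, 1) (x) (1, 1) (x) (-6, -6), so rank(T) ≤ 2.
These bounds meet, so rank(T) = 2.

rank(T) = 2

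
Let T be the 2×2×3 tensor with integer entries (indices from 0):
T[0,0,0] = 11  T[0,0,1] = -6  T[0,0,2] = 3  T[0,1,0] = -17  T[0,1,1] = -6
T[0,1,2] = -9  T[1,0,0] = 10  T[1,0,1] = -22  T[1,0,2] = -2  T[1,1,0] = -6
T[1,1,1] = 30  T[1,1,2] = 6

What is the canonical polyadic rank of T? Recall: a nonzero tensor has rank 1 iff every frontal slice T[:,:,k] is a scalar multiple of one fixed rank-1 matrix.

2

Lower bound: in the mode-2 unfolding of T (rows indexed by j, columns by (i,k)) the 2×2 minor on rows j ∈ {0, 1}, columns (i,k) ∈ {(0,0), (0,1)} is det [[11, -6], [-17, -6]] = -168 ≠ 0, so that unfolding has rank ≥ 2 and hence rank(T) ≥ 2 (CP rank is at least every unfolding rank, though it can be larger).
Upper bound: with S_k = T[:,:,k], the two rank-1 terms a₁b₁ᵀ, a₂b₂ᵀ are the rank-1 members of the pencil x·S₀ + y·S₁.
det(x·S₀ + y·S₁) is 104·x² + 52·xy − 312·y² = 52·(2·x − 3·y)(x + 2·y), vanishing at (x:y) = (3:2) and (2:-1).
M₁ = 3·S₀ + 2·S₁ = [[21, -63], [-14, 42]] = 7·(3, -2)(1, -3)ᵀ and M₂ = 2·S₀ − S₁ = [[28, -28], [42, -42]] = 14·(2, 3)(1, -1)ᵀ, so take a₁ = (3, -2), b₁ = (1, -3), a₂ = (2, 3), b₂ = (1, -1).
Each slice is an integer combination of E₁ = a₁b₁ᵀ and E₂ = a₂b₂ᵀ: S₀ = E₁ + 4·E₂, S₁ = 2·E₁ − 6·E₂, S₂ = E₁; reading off coefficients, c₁ = (1, 2, 1) and c₂ = (4, -6, 0).
Hence T = (3, -2) ⊗ (1, -3) ⊗ (1, 2, 1) + (2, 3) ⊗ (1, -1) ⊗ (4, -6, 0), so rank(T) ≤ 2.
These bounds meet, so rank(T) = 2.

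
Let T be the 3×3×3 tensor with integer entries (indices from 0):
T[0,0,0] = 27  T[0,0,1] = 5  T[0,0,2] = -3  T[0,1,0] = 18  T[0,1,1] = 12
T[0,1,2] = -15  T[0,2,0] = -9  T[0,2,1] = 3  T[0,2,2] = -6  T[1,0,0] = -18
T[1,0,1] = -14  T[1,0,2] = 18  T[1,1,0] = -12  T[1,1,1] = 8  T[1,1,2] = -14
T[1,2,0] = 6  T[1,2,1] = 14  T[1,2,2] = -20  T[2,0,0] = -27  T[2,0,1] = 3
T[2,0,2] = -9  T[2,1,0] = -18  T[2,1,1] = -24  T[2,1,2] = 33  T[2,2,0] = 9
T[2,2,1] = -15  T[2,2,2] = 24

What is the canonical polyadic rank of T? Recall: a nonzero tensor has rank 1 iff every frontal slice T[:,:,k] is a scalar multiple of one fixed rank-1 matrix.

2

Lower bound: in the mode-1 unfolding of T (rows indexed by i, columns by (j,k)) the 2×2 minor on rows i ∈ {0, 1}, columns (j,k) ∈ {(0,0), (0,1)} is det [[27, 5], [-18, -14]] = -288 ≠ 0, so that unfolding has rank ≥ 2 and hence rank(T) ≥ 2 (CP rank is at least every unfolding rank, though it can be larger).
Upper bound: with S_k = T[:,:,k], the two rank-1 terms a₁b₁ᵀ, a₂b₂ᵀ are the rank-1 members of the pencil x·S₀ + y·S₁.
The 2×2 minor of x·S₀ + y·S₁ on rows {0,1}, columns {0,1} is 624·xy + 208·y² = 208·(y)(3·x + y), vanishing at (x:y) = (1:0) and (1:-3).
M₁ = S₀ = [[27, 18, -9], [-18, -12, 6], [-27, -18, 9]] = 3·(3, -2, -3)(3, 2, -1)ᵀ and M₂ = S₀ − 3·S₁ = [[12, -18, -18], [24, -36, -36], [-36, 54, 54]] = 6·(1, 2, -3)(2, -3, -3)ᵀ, so take a₁ = (3, -2, -3), b₁ = (3, 2, -1), a₂ = (1, 2, -3), b₂ = (2, -3, -3).
Each slice is an integer combination of E₁ = a₁b₁ᵀ and E₂ = a₂b₂ᵀ: S₀ = 3·E₁, S₁ = E₁ − 2·E₂, S₂ = −E₁ + 3·E₂; reading off coefficients, c₁ = (3, 1, -1) and c₂ = (0, -2, 3).
Hence T = (3, -2, -3) ∘ (3, 2, -1) ∘ (3, 1, -1) + (1, 2, -3) ∘ (2, -3, -3) ∘ (0, -2, 3), so rank(T) ≤ 2.
These bounds meet, so rank(T) = 2.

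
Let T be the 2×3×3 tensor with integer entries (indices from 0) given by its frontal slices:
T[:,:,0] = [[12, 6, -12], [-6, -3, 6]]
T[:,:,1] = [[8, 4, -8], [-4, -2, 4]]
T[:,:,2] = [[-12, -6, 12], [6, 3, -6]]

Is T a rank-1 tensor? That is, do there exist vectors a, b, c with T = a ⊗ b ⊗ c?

Yes

If T = a ⊗ b ⊗ c then every fibre of T is a multiple of the corresponding factor, so read the factors off the fibres through the nonzero entry T[0,0,0] = 12.
The mode-1 fibre T[:,0,0] = [12, -6] gives a = [2, -1] (primitive direction); the mode-2 fibre T[0,:,0] = [12, 6, -12] gives b = [2, 1, -2]; then c[k] = T[0,0,k] / (a[0]·b[0]) = [12, 8, -12] / 4 = [3, 2, -3].
Expanding [2, -1] ⊗ [2, 1, -2] ⊗ [3, 2, -3] reproduces all 18 entries of T, so T = [2, -1] ⊗ [2, 1, -2] ⊗ [3, 2, -3] and rank(T) ≤ 1.
Equivalently every frontal slice T[:,:,k] is c[k] times the rank-1 matrix [2, -1] ⊗ [2, 1, -2]. So T has rank 1 (it is nonzero).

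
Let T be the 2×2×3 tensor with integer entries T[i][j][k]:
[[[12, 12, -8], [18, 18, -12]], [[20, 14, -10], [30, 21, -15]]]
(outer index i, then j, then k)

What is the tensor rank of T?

Lower bound: the mode-3 unfolding of T (rows indexed by k, columns by (i,j) = (0,0), (0,1), (1,0), (1,1)) is [[12, 18, 20, 30], [12, 18, 14, 21], [-8, -12, -10, -15]].
There the 2×2 minor on rows k ∈ {0, 1}, columns (i,j) ∈ {(0,0), (1,0)} is det [[12, 20], [12, 14]] = -72 ≠ 0, so this unfolding has rank ≥ 2; CP rank is at least every unfolding rank, so rank(T) ≥ 2. (Flattening ranks never certify an upper bound on CP rank; for that we must actually write T with 2 rank-1 terms.)
Upper bound — finding two terms. Every mode-2 slice of T is a multiple of one matrix: T[:,j,:] = b[j]·M with b = [2, 3] and M = [[6, 6, -4], [10, 7, -5]] (rows indexed by i, columns by k). So it suffices to write M as a sum of two rank-1 matrices.
Splitting M by its rows (i = 0, 1), M = [1, 0][6, 6, -4]ᵀ + [0, 1][10, 7, -5]ᵀ.
Hence T = [1, 0] ⊗ [2, 3] ⊗ [6, 6, -4] + [0, 1] ⊗ [2, 3] ⊗ [10, 7, -5], so rank(T) ≤ 2.
These bounds meet, so rank(T) = 2.

2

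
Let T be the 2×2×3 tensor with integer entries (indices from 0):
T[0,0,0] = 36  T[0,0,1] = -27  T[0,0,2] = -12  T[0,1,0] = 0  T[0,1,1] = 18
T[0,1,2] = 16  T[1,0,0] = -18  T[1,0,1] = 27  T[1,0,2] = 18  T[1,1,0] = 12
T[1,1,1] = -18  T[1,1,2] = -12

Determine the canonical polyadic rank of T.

Lower bound: the mode-3 unfolding of T (rows indexed by k, columns by (i,j) = (0,0), (0,1), (1,0), (1,1)) is [[36, 0, -18, 12], [-27, 18, 27, -18], [-12, 16, 18, -12]].
There the 2×2 minor on rows k ∈ {0, 1}, columns (i,j) ∈ {(0,0), (0,1)} is det [[36, 0], [-27, 18]] = 648 ≠ 0, so this unfolding has rank ≥ 2; CP rank is at least every unfolding rank, so rank(T) ≥ 2. (This is only a lower bound: in general the CP rank may exceed every unfolding rank, so we still need to exhibit 2 rank-1 terms summing to T.)
Upper bound — finding two terms. Write S_k = T[:,:,k] for the frontal slices: S₀ = [[36, 0], [-18, 12]], S₁ = [[-27, 18], [27, -18]], S₂ = [[-12, 16], [18, -12]].
If T = a₁ ⊗ b₁ ⊗ c₁ + a₂ ⊗ b₂ ⊗ c₂ then each S_k = c₁[k]·a₁b₁ᵀ + c₂[k]·a₂b₂ᵀ. S₀ and S₁ are linearly independent, so a₁b₁ᵀ and a₂b₂ᵀ must span the same plane of matrices: they are the rank-1 matrices of the form x·S₀ + y·S₁.
det(x·S₀ + y·S₁) is 432·x² − 648·xy = 216·(2·x − 3·y)(x), vanishing at (x:y) = (3:2) and (0:1).
M₁ = 3·S₀ + 2·S₁ = [[54, 36], [0, 0]] = 18·[1, 0][3, 2]ᵀ and M₂ = S₁ = [[-27, 18], [27, -18]] = (-9)·[1, -1][3, -2]ᵀ, so take a₁ = [1, 0], b₁ = [3, 2], a₂ = [1, -1], b₂ = [3, -2].
Each slice is an integer combination of E₁ = a₁b₁ᵀ and E₂ = a₂b₂ᵀ: S₀ = 6·E₁ + 6·E₂, S₁ = −9·E₂, S₂ = 2·E₁ − 6·E₂; reading off coefficients, c₁ = [6, 0, 2] and c₂ = [6, -9, -6].
Hence T = [1, 0] ⊗ [3, 2] ⊗ [6, 0, 2] + [1, -1] ⊗ [3, -2] ⊗ [6, -9, -6], so rank(T) ≤ 2.
These bounds meet, so rank(T) = 2.
Check entry T[1,0,1] = 27: (0)·(3)·(0) + (-1)·(3)·(-9) = 27.

2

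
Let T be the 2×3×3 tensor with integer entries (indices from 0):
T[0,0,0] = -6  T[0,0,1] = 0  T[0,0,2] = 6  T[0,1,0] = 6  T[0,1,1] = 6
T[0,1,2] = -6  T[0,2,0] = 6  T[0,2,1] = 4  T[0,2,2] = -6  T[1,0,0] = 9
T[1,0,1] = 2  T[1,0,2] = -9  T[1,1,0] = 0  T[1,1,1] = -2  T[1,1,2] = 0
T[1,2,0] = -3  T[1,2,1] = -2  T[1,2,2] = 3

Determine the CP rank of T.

2

Lower bound: the mode-3 unfolding of T (rows indexed by k, columns by (i,j) = (0,0), (0,1), (0,2), (1,0), (1,1), (1,2)) is [[-6, 6, 6, 9, 0, -3], [0, 6, 4, 2, -2, -2], [6, -6, -6, -9, 0, 3]].
There the 2×2 minor on rows k ∈ {0, 1}, columns (i,j) ∈ {(0,0), (0,1)} is det [[-6, 6], [0, 6]] = -36 ≠ 0, so this unfolding has rank ≥ 2; CP rank is at least every unfolding rank, so rank(T) ≥ 2. (This is only a lower bound: in general the CP rank may exceed every unfolding rank, so we still need to exhibit 2 rank-1 terms summing to T.)
Upper bound — finding two terms. Write S_k = T[:,:,k] for the frontal slices: S₀ = [[-6, 6, 6], [9, 0, -3]], S₁ = [[0, 6, 4], [2, -2, -2]], S₂ = [[6, -6, -6], [-9, 0, 3]].
If T = a₁ ⊗ b₁ ⊗ c₁ + a₂ ⊗ b₂ ⊗ c₂ then each S_k = c₁[k]·a₁b₁ᵀ + c₂[k]·a₂b₂ᵀ. S₀ and S₁ are linearly independent, so a₁b₁ᵀ and a₂b₂ᵀ must span the same plane of matrices: they are the rank-1 matrices of the form x·S₀ + y·S₁.
The 2×2 minor of x·S₀ + y·S₁ on rows {0,1}, columns {0,1} is −54·x² − 54·xy − 12·y² = (-6)·(3·x + 2·y)(3·x + y), vanishing at (x:y) = (2:-3) and (1:-3).
M₁ = 2·S₀ − 3·S₁ = [[-12, -6, 0], [12, 6, 0]] = (-6)·[1, -1][2, 1, 0]ᵀ and M₂ = S₀ − 3·S₁ = [[-6, -12, -6], [3, 6, 3]] = (-3)·[2, -1][1, 2, 1]ᵀ, so take a₁ = [1, -1], b₁ = [2, 1, 0], a₂ = [2, -1], b₂ = [1, 2, 1].
Each slice is an integer combination of E₁ = a₁b₁ᵀ and E₂ = a₂b₂ᵀ: S₀ = −6·E₁ + 3·E₂, S₁ = −2·E₁ + 2·E₂, S₂ = 6·E₁ − 3·E₂; reading off coefficients, c₁ = [-6, -2, 6] and c₂ = [3, 2, -3].
Hence T = [1, -1] ⊗ [2, 1, 0] ⊗ [-6, -2, 6] + [2, -1] ⊗ [1, 2, 1] ⊗ [3, 2, -3], so rank(T) ≤ 2.
These bounds meet, so rank(T) = 2.
Check entry T[1,0,1] = 2: (-1)·(2)·(-2) + (-1)·(1)·(2) = 2.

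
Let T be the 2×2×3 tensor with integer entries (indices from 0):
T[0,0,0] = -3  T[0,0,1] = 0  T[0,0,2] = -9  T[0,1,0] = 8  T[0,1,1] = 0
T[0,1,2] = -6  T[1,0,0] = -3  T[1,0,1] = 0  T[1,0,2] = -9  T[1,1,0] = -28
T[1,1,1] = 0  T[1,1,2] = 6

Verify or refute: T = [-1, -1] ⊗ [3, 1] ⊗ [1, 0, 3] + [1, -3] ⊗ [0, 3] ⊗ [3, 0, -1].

Yes

Reconstruct entrywise from the claimed factors. For example, T[0,0,0] = -3 and Σₗ aₗ[0]bₗ[0]cₗ[0] = (-1)·(3)·(1) + (1)·(0)·(3) = -3; checking all 12 entries, every one matches. The claim holds.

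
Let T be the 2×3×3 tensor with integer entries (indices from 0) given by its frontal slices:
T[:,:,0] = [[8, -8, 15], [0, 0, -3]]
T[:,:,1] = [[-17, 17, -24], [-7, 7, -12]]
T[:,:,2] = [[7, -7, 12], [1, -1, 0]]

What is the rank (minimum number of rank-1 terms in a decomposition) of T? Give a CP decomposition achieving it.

rank(T) = 2

Lower bound: the mode-1 unfolding of T (rows indexed by i, columns by (j,k) = (0,0), (0,1), (0,2), (1,0), (1,1), (1,2), (2,0), (2,1), (2,2)) is [[8, -17, 7, -8, 17, -7, 15, -24, 12], [0, -7, 1, 0, 7, -1, -3, -12, 0]].
There the 2×2 minor on rows i ∈ {0, 1}, columns (j,k) ∈ {(0,0), (0,1)} is det [[8, -17], [0, -7]] = -56 ≠ 0, so this unfolding has rank ≥ 2; CP rank is at least every unfolding rank, so rank(T) ≥ 2. (Unfolding ranks only ever bound the CP rank from below — rank(T) can be strictly larger than all of them — so the matching upper bound has to come from an explicit 2-term decomposition.)
Upper bound — finding two terms. Write S_k = T[:,:,k] for the frontal slices: S₀ = [[8, -8, 15], [0, 0, -3]], S₁ = [[-17, 17, -24], [-7, 7, -12]], S₂ = [[7, -7, 12], [1, -1, 0]].
If T = a₁ ⊗ b₁ ⊗ c₁ + a₂ ⊗ b₂ ⊗ c₂ then each S_k = c₁[k]·a₁b₁ᵀ + c₂[k]·a₂b₂ᵀ. S₀ and S₁ are linearly independent, so a₁b₁ᵀ and a₂b₂ᵀ must span the same plane of matrices: they are the rank-1 matrices of the form x·S₀ + y·S₁.
The 2×2 minor of x·S₀ + y·S₁ on rows {0,1}, columns {0,2} is −24·x² + 60·xy + 36·y² = (-12)·(x − 3·y)(2·x + y), vanishing at (x:y) = (3:1) and (1:-2).
M₁ = 3·S₀ + S₁ = [[7, -7, 21], [-7, 7, -21]] = 7·[1, -1][1, -1, 3]ᵀ and M₂ = S₀ − 2·S₁ = [[42, -42, 63], [14, -14, 21]] = 7·[3, 1][2, -2, 3]ᵀ, so take a₁ = [1, -1], b₁ = [1, -1, 3], a₂ = [3, 1], b₂ = [2, -2, 3].
Each slice is an integer combination of E₁ = a₁b₁ᵀ and E₂ = a₂b₂ᵀ: S₀ = 2·E₁ + E₂, S₁ = E₁ − 3·E₂, S₂ = E₁ + E₂; reading off coefficients, c₁ = [2, 1, 1] and c₂ = [1, -3, 1].
Hence T = [1, -1] ⊗ [1, -1, 3] ⊗ [2, 1, 1] + [3, 1] ⊗ [2, -2, 3] ⊗ [1, -3, 1], so rank(T) ≤ 2.
These bounds meet, so rank(T) = 2.
Check entry T[0,0,0] = 8: (1)·(1)·(2) + (3)·(2)·(1) = 8.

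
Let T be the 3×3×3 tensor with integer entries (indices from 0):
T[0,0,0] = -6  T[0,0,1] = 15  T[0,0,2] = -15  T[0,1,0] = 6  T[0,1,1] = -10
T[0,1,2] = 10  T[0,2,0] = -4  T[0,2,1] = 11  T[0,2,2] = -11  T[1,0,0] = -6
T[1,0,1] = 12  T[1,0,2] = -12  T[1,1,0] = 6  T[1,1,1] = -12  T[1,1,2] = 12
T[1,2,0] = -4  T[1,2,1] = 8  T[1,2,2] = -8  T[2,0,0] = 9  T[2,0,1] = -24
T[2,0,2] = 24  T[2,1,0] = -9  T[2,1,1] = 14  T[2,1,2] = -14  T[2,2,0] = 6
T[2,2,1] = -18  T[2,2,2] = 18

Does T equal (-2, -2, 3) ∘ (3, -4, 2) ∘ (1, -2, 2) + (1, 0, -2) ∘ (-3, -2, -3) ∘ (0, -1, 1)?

No

Reconstruct entry (0,1,0) from the claimed factors: Σₗ aₗ[0]bₗ[1]cₗ[0] = (-2)·(-4)·(1) + (1)·(-2)·(0) = 8, but T[0,1,0] = 6. The claim is false.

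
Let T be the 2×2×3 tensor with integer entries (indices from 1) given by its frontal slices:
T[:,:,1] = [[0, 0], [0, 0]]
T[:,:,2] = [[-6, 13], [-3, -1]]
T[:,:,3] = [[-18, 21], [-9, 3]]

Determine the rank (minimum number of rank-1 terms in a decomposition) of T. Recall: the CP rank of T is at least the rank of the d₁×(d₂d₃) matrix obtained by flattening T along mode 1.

2

Lower bound: the mode-2 unfolding of T (rows indexed by j, columns by (i,k) = (1,1), (1,2), (1,3), (2,1), (2,2), (2,3)) is [[0, -6, -18, 0, -3, -9], [0, 13, 21, 0, -1, 3]].
There the 2×2 minor on rows j ∈ {1, 2}, columns (i,k) ∈ {(1,2), (1,3)} is det [[-6, -18], [13, 21]] = 108 ≠ 0, so this unfolding has rank ≥ 2; CP rank is at least every unfolding rank, so rank(T) ≥ 2. (Flattening ranks never certify an upper bound on CP rank; for that we must actually write T with 2 rank-1 terms.)
Upper bound — finding two terms. Write S_k = T[:,:,k] for the frontal slices: S₁ = [[0, 0], [0, 0]], S₂ = [[-6, 13], [-3, -1]], S₃ = [[-18, 21], [-9, 3]].
If T = a₁ (x) b₁ (x) c₁ + a₂ (x) b₂ (x) c₂ then each S_k = c₁[k]·a₁b₁ᵀ + c₂[k]·a₂b₂ᵀ. S₂ and S₃ are linearly independent, so a₁b₁ᵀ and a₂b₂ᵀ must span the same plane of matrices: they are the rank-1 matrices of the form x·S₂ + y·S₃.
det(x·S₂ + y·S₃) is 45·x² + 180·xy + 135·y² = 45·(x + 3·y)(x + y), vanishing at (x:y) = (3:-1) and (1:-1).
M₁ = 3·S₂ − S₃ = [[0, 18], [0, -6]] = 6·[3, -1][0, 1]ᵀ and M₂ = S₂ − S₃ = [[12, -8], [6, -4]] = 2·[2, 1][3, -2]ᵀ, so take a₁ = [3, -1], b₁ = [0, 1], a₂ = [2, 1], b₂ = [3, -2].
Each slice is an integer combination of E₁ = a₁b₁ᵀ and E₂ = a₂b₂ᵀ: S₁ = 0, S₂ = 3·E₁ − E₂, S₃ = 3·E₁ − 3·E₂; reading off coefficients, c₁ = [0, 3, 3] and c₂ = [0, -1, -3].
Hence T = [3, -1] (x) [0, 1] (x) [0, 3, 3] + [2, 1] (x) [3, -2] (x) [0, -1, -3], so rank(T) ≤ 2.
These bounds meet, so rank(T) = 2.
Check entry T[1,2,1] = 0: (3)·(1)·(0) + (2)·(-2)·(0) = 0.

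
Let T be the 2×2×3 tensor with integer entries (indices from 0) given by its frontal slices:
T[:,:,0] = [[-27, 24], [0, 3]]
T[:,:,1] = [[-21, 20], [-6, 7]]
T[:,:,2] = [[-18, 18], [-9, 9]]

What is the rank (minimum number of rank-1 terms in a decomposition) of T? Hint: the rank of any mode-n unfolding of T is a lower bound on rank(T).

Lower bound: the mode-3 unfolding of T (rows indexed by k, columns by (i,j) = (0,0), (0,1), (1,0), (1,1)) is [[-27, 24, 0, 3], [-21, 20, -6, 7], [-18, 18, -9, 9]].
There the 2×2 minor on rows k ∈ {0, 1}, columns (i,j) ∈ {(0,0), (0,1)} is det [[-27, 24], [-21, 20]] = -36 ≠ 0, so this unfolding has rank ≥ 2; CP rank is at least every unfolding rank, so rank(T) ≥ 2. (This is only a lower bound: in general the CP rank may exceed every unfolding rank, so we still need to exhibit 2 rank-1 terms summing to T.)
Upper bound — finding two terms. Write S_k = T[:,:,k] for the frontal slices: S₀ = [[-27, 24], [0, 3]], S₁ = [[-21, 20], [-6, 7]], S₂ = [[-18, 18], [-9, 9]].
If T = a₁ (x) b₁ (x) c₁ + a₂ (x) b₂ (x) c₂ then each S_k = c₁[k]·a₁b₁ᵀ + c₂[k]·a₂b₂ᵀ. S₀ and S₁ are linearly independent, so a₁b₁ᵀ and a₂b₂ᵀ must span the same plane of matrices: they are the rank-1 matrices of the form x·S₀ + y·S₁.
det(x·S₀ + y·S₁) is −81·x² − 108·xy − 27·y² = (-27)·(x + y)(3·x + y), vanishing at (x:y) = (1:-1) and (1:-3).
M₁ = S₀ − S₁ = [[-6, 4], [6, -4]] = (-2)·[1, -1][3, -2]ᵀ and M₂ = S₀ − 3·S₁ = [[36, -36], [18, -18]] = 18·[2, 1][1, -1]ᵀ, so take a₁ = [1, -1], b₁ = [3, -2], a₂ = [2, 1], b₂ = [1, -1].
Each slice is an integer combination of E₁ = a₁b₁ᵀ and E₂ = a₂b₂ᵀ: S₀ = −3·E₁ − 9·E₂, S₁ = −E₁ − 9·E₂, S₂ = −9·E₂; reading off coefficients, c₁ = [-3, -1, 0] and c₂ = [-9, -9, -9].
Hence T = [1, -1] (x) [3, -2] (x) [-3, -1, 0] + [2, 1] (x) [1, -1] (x) [-9, -9, -9], so rank(T) ≤ 2.
These bounds meet, so rank(T) = 2.

2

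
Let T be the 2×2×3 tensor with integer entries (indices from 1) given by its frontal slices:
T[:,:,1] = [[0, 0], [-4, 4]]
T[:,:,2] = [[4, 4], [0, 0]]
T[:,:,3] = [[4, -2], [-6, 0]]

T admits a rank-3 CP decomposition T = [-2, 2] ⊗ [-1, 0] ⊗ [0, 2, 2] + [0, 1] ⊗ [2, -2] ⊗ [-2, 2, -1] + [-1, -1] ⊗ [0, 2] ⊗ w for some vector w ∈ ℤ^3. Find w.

Subtract the known terms from T to get the rank-1 residual R = [-1, -1] ⊗ [0, 2] ⊗ w, so R[i,j,k] = a[i]·b[j]·w[k]. Pick indices with nonzero a[1]·b[2] = (-1)·(2) = -2. Only the fibre through (1,2,·) is needed: R[1,2,:] = T[1,2,:] − Σₗ aₗ[1]bₗ[2]cₗ = [0, 4, -2] − (-2)·(0)·[0, 2, 2] − (0)·(-2)·[-2, 2, -1] = [0, 4, -2]. Then w[k] = R[1,2,k] / -2 for each k, giving w = [0, 4, -2] / -2 = [0, -2, 1].

w = [0, -2, 1]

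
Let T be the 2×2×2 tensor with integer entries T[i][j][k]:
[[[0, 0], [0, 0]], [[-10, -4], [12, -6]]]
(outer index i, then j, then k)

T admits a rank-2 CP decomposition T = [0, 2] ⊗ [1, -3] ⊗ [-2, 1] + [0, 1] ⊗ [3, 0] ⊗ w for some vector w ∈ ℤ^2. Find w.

w = [-2, -2]

Subtract the known terms from T to get the rank-1 residual R = [0, 1] ⊗ [3, 0] ⊗ w, so R[i,j,k] = a[i]·b[j]·w[k]. Pick indices with nonzero a[1]·b[0] = (1)·(3) = 3. Only the fibre through (1,0,·) is needed: R[1,0,:] = T[1,0,:] − Σₗ aₗ[1]bₗ[0]cₗ = [-10, -4] − (2)·(1)·[-2, 1] = [-6, -6]. Then w[k] = R[1,0,k] / 3 for each k, giving w = [-6, -6] / 3 = [-2, -2].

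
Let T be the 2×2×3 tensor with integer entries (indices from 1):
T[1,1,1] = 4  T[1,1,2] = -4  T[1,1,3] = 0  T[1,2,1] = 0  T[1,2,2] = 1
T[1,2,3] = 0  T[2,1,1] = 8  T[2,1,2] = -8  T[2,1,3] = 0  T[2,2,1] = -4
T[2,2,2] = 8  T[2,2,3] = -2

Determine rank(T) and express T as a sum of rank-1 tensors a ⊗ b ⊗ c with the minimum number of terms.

Lower bound: the mode-3 unfolding of T (rows indexed by k, columns by (i,j) = (1,1), (1,2), (2,1), (2,2)) is [[4, 0, 8, -4], [-4, 1, -8, 8], [0, 0, 0, -2]].
There the 3×3 minor on rows k ∈ {1, 2, 3}, columns (i,j) ∈ {(1,1), (1,2), (2,2)} is det [[4, 0, -4], [-4, 1, 8], [0, 0, -2]] = -8 ≠ 0, so this unfolding has rank ≥ 3; CP rank is at least every unfolding rank, so rank(T) ≥ 3. (Flattening ranks never certify an upper bound on CP rank; for that we must actually write T with 3 rank-1 terms.)
Upper bound: T is a sum of 3 rank-1 terms, T = [1, -2] ⊗ [0, 1] ⊗ [0, -2, 1] + [1, 0] ⊗ [0, 1] ⊗ [2, 1, -1] + [1, 2] ⊗ [2, -1] ⊗ [2, -2, 0] (written with every a and b primitive with positive leading entry and the scale carried by c; CP decompositions are not unique, and this one is verified by expanding entrywise), so rank(T) ≤ 3.
These bounds meet, so rank(T) = 3.

rank(T) = 3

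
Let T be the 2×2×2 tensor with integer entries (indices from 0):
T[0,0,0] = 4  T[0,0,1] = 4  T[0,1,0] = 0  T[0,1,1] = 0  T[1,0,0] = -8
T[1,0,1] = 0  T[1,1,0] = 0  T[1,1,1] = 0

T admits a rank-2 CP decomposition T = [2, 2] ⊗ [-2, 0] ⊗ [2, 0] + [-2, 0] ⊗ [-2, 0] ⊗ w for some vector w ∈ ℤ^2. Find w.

Subtract the known terms from T to get the rank-1 residual R = [-2, 0] ⊗ [-2, 0] ⊗ w, so R[i,j,k] = a[i]·b[j]·w[k]. Pick indices with nonzero a[0]·b[0] = (-2)·(-2) = 4. Only the fibre through (0,0,·) is needed: R[0,0,:] = T[0,0,:] − Σₗ aₗ[0]bₗ[0]cₗ = [4, 4] − (2)·(-2)·[2, 0] = [12, 4]. Then w[k] = R[0,0,k] / 4 for each k, giving w = [12, 4] / 4 = [3, 1].

w = [3, 1]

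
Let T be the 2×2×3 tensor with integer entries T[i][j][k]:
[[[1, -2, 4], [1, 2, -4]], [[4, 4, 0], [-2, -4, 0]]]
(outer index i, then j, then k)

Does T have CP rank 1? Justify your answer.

No

The mode-3 unfolding of T (rows indexed by k, columns by (i,j) = (0,0), (0,1), (1,0), (1,1)) is [[1, 1, 4, -2], [-2, 2, 4, -4], [4, -4, 0, 0]].
There the 3×3 minor on rows k ∈ {0, 1, 2}, columns (i,j) ∈ {(0,0), (0,1), (1,0)} is det [[1, 1, 4], [-2, 2, 4], [4, -4, 0]] = 32 ≠ 0, so this unfolding has rank ≥ 3; CP rank is at least every unfolding rank, so rank(T) ≥ 3.
In particular rank(T) ≥ 3 > 1, so T is not rank-1.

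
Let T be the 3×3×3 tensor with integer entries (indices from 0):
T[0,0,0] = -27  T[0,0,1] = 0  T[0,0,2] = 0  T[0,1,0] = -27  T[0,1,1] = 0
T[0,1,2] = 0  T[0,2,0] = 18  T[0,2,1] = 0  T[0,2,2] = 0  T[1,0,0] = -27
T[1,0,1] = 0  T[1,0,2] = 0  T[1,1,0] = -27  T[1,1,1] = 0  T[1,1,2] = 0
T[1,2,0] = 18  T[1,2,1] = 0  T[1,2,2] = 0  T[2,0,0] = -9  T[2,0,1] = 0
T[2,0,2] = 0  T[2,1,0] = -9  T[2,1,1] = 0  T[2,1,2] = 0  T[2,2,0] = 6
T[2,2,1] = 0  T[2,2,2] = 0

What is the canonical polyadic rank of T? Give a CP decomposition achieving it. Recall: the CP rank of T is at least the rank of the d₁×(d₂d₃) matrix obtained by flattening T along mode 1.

Lower bound: T ≠ 0 (e.g. T[0,0,0] = -27), so rank(T) ≥ 1.
Upper bound: the mode-1 fibre T[:,0,0] = [-27, -27, -9] gives a = (3, 3, 1) (primitive direction); the mode-2 fibre T[0,:,0] = [-27, -27, 18] gives b = (3, 3, -2); then c[k] = T[0,0,k] / (a[0]·b[0]) = [-27, 0, 0] / 9 = (-3, 0, 0).
Expanding (3, 3, 1) ⊗ (3, 3, -2) ⊗ (-3, 0, 0) reproduces all 27 entries of T, so T = (3, 3, 1) ⊗ (3, 3, -2) ⊗ (-3, 0, 0) and rank(T) ≤ 1.
These bounds meet, so rank(T) = 1.

rank(T) = 1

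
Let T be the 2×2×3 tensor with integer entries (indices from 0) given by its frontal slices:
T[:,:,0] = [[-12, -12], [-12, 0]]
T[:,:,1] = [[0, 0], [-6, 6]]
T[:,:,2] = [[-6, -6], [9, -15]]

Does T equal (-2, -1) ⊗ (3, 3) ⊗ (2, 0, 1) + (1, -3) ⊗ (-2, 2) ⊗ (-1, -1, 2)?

Reconstruct entry (0,0,0) from the claimed factors: Σₗ aₗ[0]bₗ[0]cₗ[0] = (-2)·(3)·(2) + (1)·(-2)·(-1) = -10, but T[0,0,0] = -12. The claim is false.

No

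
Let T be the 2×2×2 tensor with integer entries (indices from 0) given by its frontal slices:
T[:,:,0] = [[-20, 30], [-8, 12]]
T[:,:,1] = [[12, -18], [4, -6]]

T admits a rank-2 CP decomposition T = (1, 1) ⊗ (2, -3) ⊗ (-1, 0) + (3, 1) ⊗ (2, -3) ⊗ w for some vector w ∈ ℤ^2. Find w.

Subtract the known terms from T to get the rank-1 residual R = (3, 1) ⊗ (2, -3) ⊗ w, so R[i,j,k] = a[i]·b[j]·w[k]. Pick indices with nonzero a[0]·b[0] = (3)·(2) = 6. Only the fibre through (0,0,·) is needed: R[0,0,:] = T[0,0,:] − Σₗ aₗ[0]bₗ[0]cₗ = [-20, 12] − (1)·(2)·(-1, 0) = [-18, 12]. Then w[k] = R[0,0,k] / 6 for each k, giving w = [-18, 12] / 6 = (-3, 2).

w = (-3, 2)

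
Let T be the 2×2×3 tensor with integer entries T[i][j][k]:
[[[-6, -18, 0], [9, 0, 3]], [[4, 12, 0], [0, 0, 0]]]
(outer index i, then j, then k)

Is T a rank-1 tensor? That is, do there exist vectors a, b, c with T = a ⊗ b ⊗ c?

No

The mode-2 unfolding of T (rows indexed by j, columns by (i,k) = (0,0), (0,1), (0,2), (1,0), (1,1), (1,2)) is [[-6, -18, 0, 4, 12, 0], [9, 0, 3, 0, 0, 0]].
There the 2×2 minor on rows j ∈ {0, 1}, columns (i,k) ∈ {(0,0), (0,1)} is det [[-6, -18], [9, 0]] = 162 ≠ 0, so this unfolding has rank ≥ 2; CP rank is at least every unfolding rank, so rank(T) ≥ 2.
In particular rank(T) ≥ 2 > 1, so T is not rank-1.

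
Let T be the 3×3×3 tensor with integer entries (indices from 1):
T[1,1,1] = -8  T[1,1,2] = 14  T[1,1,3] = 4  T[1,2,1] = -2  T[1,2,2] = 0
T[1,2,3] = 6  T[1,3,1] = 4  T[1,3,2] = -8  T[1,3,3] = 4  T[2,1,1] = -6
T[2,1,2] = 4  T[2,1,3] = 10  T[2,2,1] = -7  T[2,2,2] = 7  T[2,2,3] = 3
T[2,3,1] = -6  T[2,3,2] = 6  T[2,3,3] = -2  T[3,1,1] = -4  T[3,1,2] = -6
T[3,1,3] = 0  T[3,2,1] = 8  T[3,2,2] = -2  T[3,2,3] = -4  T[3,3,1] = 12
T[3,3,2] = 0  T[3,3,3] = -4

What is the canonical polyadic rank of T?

3

Lower bound: the mode-2 unfolding of T (rows indexed by j, columns by (i,k) = (1,1), (1,2), (1,3), (2,1), (2,2), (2,3), (3,1), (3,2), (3,3)) is [[-8, 14, 4, -6, 4, 10, -4, -6, 0], [-2, 0, 6, -7, 7, 3, 8, -2, -4], [4, -8, 4, -6, 6, -2, 12, 0, -4]].
There the 3×3 minor on rows j ∈ {1, 2, 3}, columns (i,k) ∈ {(1,1), (1,2), (1,3)} is det [[-8, 14, 4], [-2, 0, 6], [4, -8, 4]] = 128 ≠ 0, so this unfolding has rank ≥ 3; CP rank is at least every unfolding rank, so rank(T) ≥ 3. (This is only a lower bound: in general the CP rank may exceed every unfolding rank, so we still need to exhibit 3 rank-1 terms summing to T.)
Upper bound: T is a sum of 3 rank-1 terms, T = (1, -1, 1) ⊗ (1, -1, -2) ⊗ (-4, 2, 0) + (2, -1, -2) ⊗ (2, -1, -2) ⊗ (1, 1, -1) + (2, 2, -1) ⊗ (2, 1, 0) ⊗ (-2, 2, 2) (one valid choice — decompositions are not unique — normalised so each a, b is primitive with positive first nonzero entry; check it by expanding all entries), so rank(T) ≤ 3.
These bounds meet, so rank(T) = 3.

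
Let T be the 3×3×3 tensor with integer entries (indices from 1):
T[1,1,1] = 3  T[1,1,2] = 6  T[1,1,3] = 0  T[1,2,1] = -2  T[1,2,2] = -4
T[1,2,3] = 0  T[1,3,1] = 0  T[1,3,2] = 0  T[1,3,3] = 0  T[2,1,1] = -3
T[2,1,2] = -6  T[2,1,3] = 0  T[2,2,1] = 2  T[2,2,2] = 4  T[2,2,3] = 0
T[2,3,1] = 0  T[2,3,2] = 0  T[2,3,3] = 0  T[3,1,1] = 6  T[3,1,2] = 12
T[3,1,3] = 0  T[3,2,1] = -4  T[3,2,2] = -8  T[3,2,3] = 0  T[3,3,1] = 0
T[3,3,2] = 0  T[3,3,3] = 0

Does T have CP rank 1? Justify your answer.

If T = a ⊗ b ⊗ c then every fibre of T is a multiple of the corresponding factor, so read the factors off the fibres through the nonzero entry T[1,1,1] = 3.
The mode-1 fibre T[:,1,1] = [3, -3, 6] gives a = (1, -1, 2) (primitive direction); the mode-2 fibre T[1,:,1] = [3, -2, 0] gives b = (3, -2, 0); then c[k] = T[1,1,k] / (a[1]·b[1]) = [3, 6, 0] / 3 = (1, 2, 0).
Expanding (1, -1, 2) ⊗ (3, -2, 0) ⊗ (1, 2, 0) reproduces all 27 entries of T, so T = (1, -1, 2) ⊗ (3, -2, 0) ⊗ (1, 2, 0) and rank(T) ≤ 1.
Equivalently every frontal slice T[:,:,k] is c[k] times the rank-1 matrix (1, -1, 2) ⊗ (3, -2, 0). So T has rank 1 (it is nonzero).

Yes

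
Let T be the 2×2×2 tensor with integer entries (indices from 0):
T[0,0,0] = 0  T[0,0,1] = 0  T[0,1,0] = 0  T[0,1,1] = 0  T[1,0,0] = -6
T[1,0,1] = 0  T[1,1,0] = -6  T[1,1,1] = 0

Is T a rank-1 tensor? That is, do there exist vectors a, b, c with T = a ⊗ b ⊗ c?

Yes

If T = a ⊗ b ⊗ c then every fibre of T is a multiple of the corresponding factor, so read the factors off the fibres through the nonzero entry T[1,0,0] = -6.
The mode-1 fibre T[:,0,0] = [0, -6] gives a = [0, 1] (primitive direction); the mode-2 fibre T[1,:,0] = [-6, -6] gives b = [1, 1]; then c[k] = T[1,0,k] / (a[1]·b[0]) = [-6, 0] / 1 = [-6, 0].
Expanding [0, 1] ⊗ [1, 1] ⊗ [-6, 0] reproduces all 8 entries of T, so T = [0, 1] ⊗ [1, 1] ⊗ [-6, 0] and rank(T) ≤ 1.
Equivalently every frontal slice T[:,:,k] is c[k] times the rank-1 matrix [0, 1] ⊗ [1, 1]. So T has rank 1 (it is nonzero).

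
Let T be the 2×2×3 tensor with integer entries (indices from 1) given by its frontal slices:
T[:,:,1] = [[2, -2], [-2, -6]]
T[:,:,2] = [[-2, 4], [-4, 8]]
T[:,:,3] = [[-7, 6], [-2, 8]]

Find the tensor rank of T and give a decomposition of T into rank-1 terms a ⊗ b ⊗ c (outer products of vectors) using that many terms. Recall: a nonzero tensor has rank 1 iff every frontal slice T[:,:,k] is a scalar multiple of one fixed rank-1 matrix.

rank(T) = 3

Lower bound: the mode-3 unfolding of T (rows indexed by k, columns by (i,j) = (1,1), (1,2), (2,1), (2,2)) is [[2, -2, -2, -6], [-2, 4, -4, 8], [-7, 6, -2, 8]].
There the 3×3 minor on rows k ∈ {1, 2, 3}, columns (i,j) ∈ {(1,1), (1,2), (2,1)} is det [[2, -2, -2], [-2, 4, -4], [-7, 6, -2]] = -48 ≠ 0, so this unfolding has rank ≥ 3; CP rank is at least every unfolding rank, so rank(T) ≥ 3. (Unfolding ranks only ever bound the CP rank from below — rank(T) can be strictly larger than all of them — so the matching upper bound has to come from an explicit 3-term decomposition.)
Upper bound: T is a sum of 3 rank-1 terms, T = [1, -2] ⊗ [1, 0] ⊗ [2, 0, -2] + [1, 1] ⊗ [1, -1] ⊗ [-2, 0, -4] + [1, 2] ⊗ [1, -2] ⊗ [2, -2, -1] (written with every a and b primitive with positive leading entry and the scale carried by c; CP decompositions are not unique, and this one is verified by expanding entrywise), so rank(T) ≤ 3.
These bounds meet, so rank(T) = 3.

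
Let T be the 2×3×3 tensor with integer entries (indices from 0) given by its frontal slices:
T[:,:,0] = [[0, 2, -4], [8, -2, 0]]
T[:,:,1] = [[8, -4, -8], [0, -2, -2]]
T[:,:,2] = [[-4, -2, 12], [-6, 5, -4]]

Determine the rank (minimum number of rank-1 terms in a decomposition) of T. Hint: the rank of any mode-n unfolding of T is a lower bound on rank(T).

3

Lower bound: the mode-2 unfolding of T (rows indexed by j, columns by (i,k) = (0,0), (0,1), (0,2), (1,0), (1,1), (1,2)) is [[0, 8, -4, 8, 0, -6], [2, -4, -2, -2, -2, 5], [-4, -8, 12, 0, -2, -4]].
There the 3×3 minor on rows j ∈ {0, 1, 2}, columns (i,k) ∈ {(0,0), (0,1), (1,0)} is det [[0, 8, 8], [2, -4, -2], [-4, -8, 0]] = -192 ≠ 0, so this unfolding has rank ≥ 3; CP rank is at least every unfolding rank, so rank(T) ≥ 3. (Unfolding ranks only ever bound the CP rank from below — rank(T) can be strictly larger than all of them — so the matching upper bound has to come from an explicit 3-term decomposition.)
Upper bound: T is a sum of 3 rank-1 terms, T = [0, 1] (x) [2, 0, -1] (x) [4, -2, -2] + [1, -1] (x) [0, 1, -2] (x) [2, 0, -4] + [2, 1] (x) [2, -1, -2] (x) [0, 2, -1] (one valid choice — decompositions are not unique — normalised so each a, b is primitive with positive first nonzero entry; check it by expanding all entries), so rank(T) ≤ 3.
These bounds meet, so rank(T) = 3.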